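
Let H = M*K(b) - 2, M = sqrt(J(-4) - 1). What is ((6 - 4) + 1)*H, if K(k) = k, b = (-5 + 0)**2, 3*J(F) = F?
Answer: -6 + 25*I*sqrt(21) ≈ -6.0 + 114.56*I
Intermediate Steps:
J(F) = F/3
b = 25 (b = (-5)**2 = 25)
M = I*sqrt(21)/3 (M = sqrt((1/3)*(-4) - 1) = sqrt(-4/3 - 1) = sqrt(-7/3) = I*sqrt(21)/3 ≈ 1.5275*I)
H = -2 + 25*I*sqrt(21)/3 (H = (I*sqrt(21)/3)*25 - 2 = 25*I*sqrt(21)/3 - 2 = -2 + 25*I*sqrt(21)/3 ≈ -2.0 + 38.188*I)
((6 - 4) + 1)*H = ((6 - 4) + 1)*(-2 + 25*I*sqrt(21)/3) = (2 + 1)*(-2 + 25*I*sqrt(21)/3) = 3*(-2 + 25*I*sqrt(21)/3) = -6 + 25*I*sqrt(21)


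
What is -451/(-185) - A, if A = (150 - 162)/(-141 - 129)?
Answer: 797/333 ≈ 2.3934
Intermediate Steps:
A = 2/45 (A = -12/(-270) = -12*(-1/270) = 2/45 ≈ 0.044444)
-451/(-185) - A = -451/(-185) - 1*2/45 = -451*(-1/185) - 2/45 = 451/185 - 2/45 = 797/333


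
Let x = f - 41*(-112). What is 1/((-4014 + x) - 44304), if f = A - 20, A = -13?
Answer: -1/43759 ≈ -2.2852e-5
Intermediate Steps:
f = -33 (f = -13 - 20 = -33)
x = 4559 (x = -33 - 41*(-112) = -33 + 4592 = 4559)
1/((-4014 + x) - 44304) = 1/((-4014 + 4559) - 44304) = 1/(545 - 44304) = 1/(-43759) = -1/43759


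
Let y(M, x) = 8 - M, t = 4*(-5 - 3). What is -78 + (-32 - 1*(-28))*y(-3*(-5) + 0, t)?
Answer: -50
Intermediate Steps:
t = -32 (t = 4*(-8) = -32)
-78 + (-32 - 1*(-28))*y(-3*(-5) + 0, t) = -78 + (-32 - 1*(-28))*(8 - (-3*(-5) + 0)) = -78 + (-32 + 28)*(8 - (15 + 0)) = -78 - 4*(8 - 1*15) = -78 - 4*(8 - 15) = -78 - 4*(-7) = -78 + 28 = -50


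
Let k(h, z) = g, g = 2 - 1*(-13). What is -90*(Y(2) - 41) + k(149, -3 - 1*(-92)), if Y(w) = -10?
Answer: 4605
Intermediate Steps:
g = 15 (g = 2 + 13 = 15)
k(h, z) = 15
-90*(Y(2) - 41) + k(149, -3 - 1*(-92)) = -90*(-10 - 41) + 15 = -90*(-51) + 15 = 4590 + 15 = 4605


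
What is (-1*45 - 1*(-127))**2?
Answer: 6724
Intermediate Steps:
(-1*45 - 1*(-127))**2 = (-45 + 127)**2 = 82**2 = 6724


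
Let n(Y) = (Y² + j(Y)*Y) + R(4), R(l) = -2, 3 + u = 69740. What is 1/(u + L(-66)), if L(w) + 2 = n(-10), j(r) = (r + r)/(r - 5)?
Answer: 3/209459 ≈ 1.4323e-5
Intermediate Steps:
j(r) = 2*r/(-5 + r) (j(r) = (2*r)/(-5 + r) = 2*r/(-5 + r))
u = 69737 (u = -3 + 69740 = 69737)
n(Y) = -2 + Y² + 2*Y²/(-5 + Y) (n(Y) = (Y² + (2*Y/(-5 + Y))*Y) - 2 = (Y² + 2*Y²/(-5 + Y)) - 2 = -2 + Y² + 2*Y²/(-5 + Y))
L(w) = 248/3 (L(w) = -2 + (2*(-10)² + (-5 - 10)*(-2 + (-10)²))/(-5 - 10) = -2 + (2*100 - 15*(-2 + 100))/(-15) = -2 - (200 - 15*98)/15 = -2 - (200 - 1470)/15 = -2 - 1/15*(-1270) = -2 + 254/3 = 248/3)
1/(u + L(-66)) = 1/(69737 + 248/3) = 1/(209459/3) = 3/209459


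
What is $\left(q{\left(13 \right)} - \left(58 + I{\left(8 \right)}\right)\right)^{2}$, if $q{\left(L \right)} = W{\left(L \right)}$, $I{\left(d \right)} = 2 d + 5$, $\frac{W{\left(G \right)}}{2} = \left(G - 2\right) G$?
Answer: $42849$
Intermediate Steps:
$W{\left(G \right)} = 2 G \left(-2 + G\right)$ ($W{\left(G \right)} = 2 \left(G - 2\right) G = 2 \left(-2 + G\right) G = 2 G \left(-2 + G\right)$)
$I{\left(d \right)} = 5 + 2 d$
$q{\left(L \right)} = 2 L \left(-2 + L\right)$
$\left(q{\left(13 \right)} - \left(58 + I{\left(8 \right)}\right)\right)^{2} = \left(2 \cdot 13 \left(-2 + 13\right) - \left(63 + 16\right)\right)^{2} = \left(2 \cdot 13 \cdot 11 - 79\right)^{2} = \left(286 - 79\right)^{2} = 207^{2} = 42849$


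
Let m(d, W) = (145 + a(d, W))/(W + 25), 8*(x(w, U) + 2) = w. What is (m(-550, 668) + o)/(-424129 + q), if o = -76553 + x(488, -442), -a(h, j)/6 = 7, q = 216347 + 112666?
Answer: 53010239/65915388 ≈ 0.80422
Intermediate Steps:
x(w, U) = -2 + w/8
q = 329013
a(h, j) = -42 (a(h, j) = -6*7 = -42)
o = -76494 (o = -76553 + (-2 + (1/8)*488) = -76553 + (-2 + 61) = -76553 + 59 = -76494)
m(d, W) = 103/(25 + W) (m(d, W) = (145 - 42)/(W + 25) = 103/(25 + W))
(m(-550, 668) + o)/(-424129 + q) = (103/(25 + 668) - 76494)/(-424129 + 329013) = (103/693 - 76494)/(-95116) = (103*(1/693) - 76494)*(-1/95116) = (103/693 - 76494)*(-1/95116) = -53010239/693*(-1/95116) = 53010239/65915388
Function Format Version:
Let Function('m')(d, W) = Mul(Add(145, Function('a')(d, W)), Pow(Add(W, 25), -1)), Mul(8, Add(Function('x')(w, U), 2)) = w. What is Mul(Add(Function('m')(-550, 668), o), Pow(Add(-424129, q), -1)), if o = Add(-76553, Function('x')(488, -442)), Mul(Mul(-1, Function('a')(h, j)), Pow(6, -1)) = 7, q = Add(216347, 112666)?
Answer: Rational(53010239, 65915388) ≈ 0.80422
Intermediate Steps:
Function('x')(w, U) = Add(-2, Mul(Rational(1, 8), w))
q = 329013
Function('a')(h, j) = -42 (Function('a')(h, j) = Mul(-6, 7) = -42)
o = -76494 (o = Add(-76553, Add(-2, Mul(Rational(1, 8), 488))) = Add(-76553, Add(-2, 61)) = Add(-76553, 59) = -76494)
Function('m')(d, W) = Mul(103, Pow(Add(25, W), -1)) (Function('m')(d, W) = Mul(Add(145, -42), Pow(Add(W, 25), -1)) = Mul(103, Pow(Add(25, W), -1)))
Mul(Add(Function('m')(-550, 668), o), Pow(Add(-424129, q), -1)) = Mul(Add(Mul(103, Pow(Add(25, 668), -1)), -76494), Pow(Add(-424129, 329013), -1)) = Mul(Add(Mul(103, Pow(693, -1)), -76494), Pow(-95116, -1)) = Mul(Add(Mul(103, Rational(1, 693)), -76494), Rational(-1, 95116)) = Mul(Add(Rational(103, 693), -76494), Rational(-1, 95116)) = Mul(Rational(-53010239, 693), Rational(-1, 95116)) = Rational(53010239, 65915388)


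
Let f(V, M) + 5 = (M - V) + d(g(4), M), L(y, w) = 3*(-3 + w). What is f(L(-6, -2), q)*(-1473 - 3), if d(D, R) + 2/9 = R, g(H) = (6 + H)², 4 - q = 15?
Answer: 18040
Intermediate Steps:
q = -11 (q = 4 - 1*15 = 4 - 15 = -11)
d(D, R) = -2/9 + R
L(y, w) = -9 + 3*w
f(V, M) = -47/9 - V + 2*M (f(V, M) = -5 + ((M - V) + (-2/9 + M)) = -5 + (-2/9 - V + 2*M) = -47/9 - V + 2*M)
f(L(-6, -2), q)*(-1473 - 3) = (-47/9 - (-9 + 3*(-2)) + 2*(-11))*(-1473 - 3) = (-47/9 - (-9 - 6) - 22)*(-1476) = (-47/9 - 1*(-15) - 22)*(-1476) = (-47/9 + 15 - 22)*(-1476) = -110/9*(-1476) = 18040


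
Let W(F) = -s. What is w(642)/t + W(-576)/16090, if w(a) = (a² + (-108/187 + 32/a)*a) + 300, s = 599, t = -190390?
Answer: -126134087851/57285114370 ≈ -2.2019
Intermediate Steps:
W(F) = -599 (W(F) = -1*599 = -599)
w(a) = 300 + a² + a*(-108/187 + 32/a) (w(a) = (a² + (-108*1/187 + 32/a)*a) + 300 = (a² + (-108/187 + 32/a)*a) + 300 = (a² + a*(-108/187 + 32/a)) + 300 = 300 + a² + a*(-108/187 + 32/a))
w(642)/t + W(-576)/16090 = (332 + 642² - 108/187*642)/(-190390) - 599/16090 = (332 + 412164 - 69336/187)*(-1/190390) - 599*1/16090 = (77067416/187)*(-1/190390) - 599/16090 = -38533708/17801465 - 599/16090 = -126134087851/57285114370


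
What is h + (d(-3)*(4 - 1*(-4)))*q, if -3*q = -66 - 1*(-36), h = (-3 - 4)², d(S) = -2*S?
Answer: 529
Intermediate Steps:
h = 49 (h = (-7)² = 49)
q = 10 (q = -(-66 - 1*(-36))/3 = -(-66 + 36)/3 = -⅓*(-30) = 10)
h + (d(-3)*(4 - 1*(-4)))*q = 49 + ((-2*(-3))*(4 - 1*(-4)))*10 = 49 + (6*(4 + 4))*10 = 49 + (6*8)*10 = 49 + 48*10 = 49 + 480 = 529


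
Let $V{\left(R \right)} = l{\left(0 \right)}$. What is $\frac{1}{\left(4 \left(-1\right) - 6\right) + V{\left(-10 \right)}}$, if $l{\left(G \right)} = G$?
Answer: $- \frac{1}{10} \approx -0.1$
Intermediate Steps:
$V{\left(R \right)} = 0$
$\frac{1}{\left(4 \left(-1\right) - 6\right) + V{\left(-10 \right)}} = \frac{1}{\left(4 \left(-1\right) - 6\right) + 0} = \frac{1}{\left(-4 - 6\right) + 0} = \frac{1}{-10 + 0} = \frac{1}{-10} = - \frac{1}{10}$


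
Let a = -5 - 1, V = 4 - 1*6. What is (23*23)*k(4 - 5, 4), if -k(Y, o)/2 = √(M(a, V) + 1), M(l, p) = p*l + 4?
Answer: -1058*√17 ≈ -4362.2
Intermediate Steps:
V = -2 (V = 4 - 6 = -2)
a = -6
M(l, p) = 4 + l*p (M(l, p) = l*p + 4 = 4 + l*p)
k(Y, o) = -2*√17 (k(Y, o) = -2*√((4 - 6*(-2)) + 1) = -2*√((4 + 12) + 1) = -2*√(16 + 1) = -2*√17)
(23*23)*k(4 - 5, 4) = (23*23)*(-2*√17) = 529*(-2*√17) = -1058*√17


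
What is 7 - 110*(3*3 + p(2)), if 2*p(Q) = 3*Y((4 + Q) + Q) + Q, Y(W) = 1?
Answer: -1258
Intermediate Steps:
p(Q) = 3/2 + Q/2 (p(Q) = (3*1 + Q)/2 = (3 + Q)/2 = 3/2 + Q/2)
7 - 110*(3*3 + p(2)) = 7 - 110*(3*3 + (3/2 + (1/2)*2)) = 7 - 110*(9 + (3/2 + 1)) = 7 - 110*(9 + 5/2) = 7 - 110*23/2 = 7 - 1265 = -1258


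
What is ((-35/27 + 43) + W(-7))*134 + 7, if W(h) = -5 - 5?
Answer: 114893/27 ≈ 4255.3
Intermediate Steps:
W(h) = -10
((-35/27 + 43) + W(-7))*134 + 7 = ((-35/27 + 43) - 10)*134 + 7 = (1126/27 - 10)*134 + 7 = (856/27)*134 + 7 = 114704/27 + 7 = 114893/27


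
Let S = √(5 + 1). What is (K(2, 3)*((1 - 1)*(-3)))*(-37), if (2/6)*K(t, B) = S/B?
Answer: 0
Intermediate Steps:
S = √6 ≈ 2.4495
K(t, B) = 3*√6/B (K(t, B) = 3*(√6/B) = 3*√6/B)
(K(2, 3)*((1 - 1)*(-3)))*(-37) = ((3*√6/3)*((1 - 1)*(-3)))*(-37) = ((3*√6*(⅓))*(0*(-3)))*(-37) = (√6*0)*(-37) = 0*(-37) = 0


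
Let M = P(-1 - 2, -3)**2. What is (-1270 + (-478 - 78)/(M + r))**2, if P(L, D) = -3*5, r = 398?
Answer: 626893398756/388129 ≈ 1.6152e+6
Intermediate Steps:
P(L, D) = -15
M = 225 (M = (-15)**2 = 225)
(-1270 + (-478 - 78)/(M + r))**2 = (-1270 + (-478 - 78)/(225 + 398))**2 = (-1270 - 556/623)**2 = (-791766/623)**2 = 626893398756/388129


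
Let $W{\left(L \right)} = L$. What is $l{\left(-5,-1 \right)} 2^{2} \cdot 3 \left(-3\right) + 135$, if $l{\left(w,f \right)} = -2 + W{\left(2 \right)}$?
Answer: $135$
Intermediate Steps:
$l{\left(w,f \right)} = 0$ ($l{\left(w,f \right)} = -2 + 2 = 0$)
$l{\left(-5,-1 \right)} 2^{2} \cdot 3 \left(-3\right) + 135 = 0 \cdot 2^{2} \cdot 3 \left(-3\right) + 135 = 0 \cdot 4 \cdot 3 \left(-3\right) + 135 = 0 \cdot 12 \left(-3\right) + 135 = 0 \left(-36\right) + 135 = 0 + 135 = 135$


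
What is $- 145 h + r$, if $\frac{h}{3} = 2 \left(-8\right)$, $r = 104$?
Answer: $7064$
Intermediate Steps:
$h = -48$ ($h = 3 \cdot 2 \left(-8\right) = 3 \left(-16\right) = -48$)
$- 145 h + r = \left(-145\right) \left(-48\right) + 104 = 6960 + 104 = 7064$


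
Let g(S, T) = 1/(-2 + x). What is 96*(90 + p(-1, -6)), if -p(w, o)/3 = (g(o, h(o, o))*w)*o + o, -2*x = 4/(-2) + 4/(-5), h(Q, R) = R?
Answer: 13248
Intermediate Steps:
x = 7/5 (x = -(4/(-2) + 4/(-5))/2 = -(4*(-½) + 4*(-⅕))/2 = -(-2 - ⅘)/2 = -½*(-14/5) = 7/5 ≈ 1.4000)
g(S, T) = -5/3 (g(S, T) = 1/(-2 + 7/5) = 1/(-⅗) = -5/3)
p(w, o) = -3*o + 5*o*w (p(w, o) = -3*((-5*w/3)*o + o) = -3*(-5*o*w/3 + o) = -3*(o - 5*o*w/3) = -3*o + 5*o*w)
96*(90 + p(-1, -6)) = 96*(90 - 6*(-3 + 5*(-1))) = 96*(90 - 6*(-3 - 5)) = 96*(90 - 6*(-8)) = 96*(90 + 48) = 96*138 = 13248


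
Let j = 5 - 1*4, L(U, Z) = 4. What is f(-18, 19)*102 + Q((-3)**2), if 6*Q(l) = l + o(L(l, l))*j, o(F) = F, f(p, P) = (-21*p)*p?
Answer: -4164035/6 ≈ -6.9401e+5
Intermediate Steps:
f(p, P) = -21*p**2
j = 1 (j = 5 - 4 = 1)
Q(l) = 2/3 + l/6 (Q(l) = (l + 4*1)/6 = (l + 4)/6 = (4 + l)/6 = 2/3 + l/6)
f(-18, 19)*102 + Q((-3)**2) = -21*(-18)**2*102 + (2/3 + (1/6)*(-3)**2) = -21*324*102 + (2/3 + (1/6)*9) = -6804*102 + (2/3 + 3/2) = -694008 + 13/6 = -4164035/6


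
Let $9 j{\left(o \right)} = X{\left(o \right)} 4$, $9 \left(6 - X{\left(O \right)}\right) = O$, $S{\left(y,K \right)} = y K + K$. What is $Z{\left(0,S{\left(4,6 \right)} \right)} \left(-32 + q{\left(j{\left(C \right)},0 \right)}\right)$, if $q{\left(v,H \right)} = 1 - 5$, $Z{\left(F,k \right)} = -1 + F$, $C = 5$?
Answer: $36$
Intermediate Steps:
$S{\left(y,K \right)} = K + K y$ ($S{\left(y,K \right)} = K y + K = K + K y$)
$X{\left(O \right)} = 6 - \frac{O}{9}$
$j{\left(o \right)} = \frac{8}{3} - \frac{4 o}{81}$ ($j{\left(o \right)} = \frac{\left(6 - \frac{o}{9}\right) 4}{9} = \frac{24 - \frac{4 o}{9}}{9} = \frac{8}{3} - \frac{4 o}{81}$)
$q{\left(v,H \right)} = -4$
$Z{\left(0,S{\left(4,6 \right)} \right)} \left(-32 + q{\left(j{\left(C \right)},0 \right)}\right) = \left(-1 + 0\right) \left(-32 - 4\right) = \left(-1\right) \left(-36\right) = 36$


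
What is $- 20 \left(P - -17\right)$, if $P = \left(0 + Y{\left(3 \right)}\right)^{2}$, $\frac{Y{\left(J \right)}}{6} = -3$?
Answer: $-6820$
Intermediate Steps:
$Y{\left(J \right)} = -18$ ($Y{\left(J \right)} = 6 \left(-3\right) = -18$)
$P = 324$ ($P = \left(0 - 18\right)^{2} = \left(-18\right)^{2} = 324$)
$- 20 \left(P - -17\right) = - 20 \left(324 - -17\right) = - 20 \left(324 + \left(-4 + 21\right)\right) = - 20 \left(324 + 17\right) = \left(-20\right) 341 = -6820$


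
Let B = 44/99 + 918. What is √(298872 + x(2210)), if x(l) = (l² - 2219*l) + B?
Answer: 8*√39361/3 ≈ 529.06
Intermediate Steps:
B = 8266/9 (B = 44*(1/99) + 918 = 4/9 + 918 = 8266/9 ≈ 918.44)
x(l) = 8266/9 + l² - 2219*l (x(l) = (l² - 2219*l) + 8266/9 = 8266/9 + l² - 2219*l)
√(298872 + x(2210)) = √(298872 + (8266/9 + 2210² - 2219*2210)) = √(298872 + (8266/9 + 4884100 - 4903990)) = √(298872 - 170744/9) = √(2519104/9) = 8*√39361/3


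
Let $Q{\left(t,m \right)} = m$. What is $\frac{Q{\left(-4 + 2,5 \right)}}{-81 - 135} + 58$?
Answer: $\frac{12523}{216} \approx 57.977$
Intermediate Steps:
$\frac{Q{\left(-4 + 2,5 \right)}}{-81 - 135} + 58 = \frac{5}{-81 - 135} + 58 = \frac{5}{-216} + 58 = 5 \left(- \frac{1}{216}\right) + 58 = - \frac{5}{216} + 58 = \frac{12523}{216}$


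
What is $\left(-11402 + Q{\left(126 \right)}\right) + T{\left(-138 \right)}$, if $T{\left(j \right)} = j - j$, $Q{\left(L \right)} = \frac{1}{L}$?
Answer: $- \frac{1436651}{126} \approx -11402.0$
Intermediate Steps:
$T{\left(j \right)} = 0$
$\left(-11402 + Q{\left(126 \right)}\right) + T{\left(-138 \right)} = \left(-11402 + \frac{1}{126}\right) + 0 = - \frac{1436651}{126} + 0 = - \frac{1436651}{126}$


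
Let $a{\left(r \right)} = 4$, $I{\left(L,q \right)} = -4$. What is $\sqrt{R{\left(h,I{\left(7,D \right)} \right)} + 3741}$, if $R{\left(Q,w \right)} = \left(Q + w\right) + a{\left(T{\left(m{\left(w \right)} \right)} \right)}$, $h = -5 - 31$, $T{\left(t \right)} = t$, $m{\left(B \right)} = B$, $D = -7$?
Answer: $\sqrt{3705} \approx 60.869$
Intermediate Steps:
$h = -36$
$R{\left(Q,w \right)} = 4 + Q + w$ ($R{\left(Q,w \right)} = \left(Q + w\right) + 4 = 4 + Q + w$)
$\sqrt{R{\left(h,I{\left(7,D \right)} \right)} + 3741} = \sqrt{\left(4 - 36 - 4\right) + 3741} = \sqrt{-36 + 3741} = \sqrt{3705}$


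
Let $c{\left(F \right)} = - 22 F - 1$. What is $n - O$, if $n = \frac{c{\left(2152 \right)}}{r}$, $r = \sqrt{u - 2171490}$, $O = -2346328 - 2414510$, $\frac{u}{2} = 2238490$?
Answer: $4760838 - \frac{9469 \sqrt{2305490}}{461098} \approx 4.7608 \cdot 10^{6}$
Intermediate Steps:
$u = 4476980$ ($u = 2 \cdot 2238490 = 4476980$)
$c{\left(F \right)} = -1 - 22 F$
$O = -4760838$ ($O = -2346328 - 2414510 = -4760838$)
$r = \sqrt{2305490}$ ($r = \sqrt{4476980 - 2171490} = \sqrt{2305490} \approx 1518.4$)
$n = - \frac{9469 \sqrt{2305490}}{461098}$ ($n = \frac{-1 - 47344}{\sqrt{2305490}} = \left(-1 - 47344\right) \frac{\sqrt{2305490}}{2305490} = - 47345 \frac{\sqrt{2305490}}{2305490} = - \frac{9469 \sqrt{2305490}}{461098} \approx -31.181$)
$n - O = - \frac{9469 \sqrt{2305490}}{461098} - -4760838 = - \frac{9469 \sqrt{2305490}}{461098} + 4760838 = 4760838 - \frac{9469 \sqrt{2305490}}{461098}$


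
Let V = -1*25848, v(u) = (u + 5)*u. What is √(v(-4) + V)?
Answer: 2*I*√6463 ≈ 160.79*I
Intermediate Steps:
v(u) = u*(5 + u) (v(u) = (5 + u)*u = u*(5 + u))
V = -25848
√(v(-4) + V) = √(-4*(5 - 4) - 25848) = √(-4*1 - 25848) = √(-4 - 25848) = √(-25852) = 2*I*√6463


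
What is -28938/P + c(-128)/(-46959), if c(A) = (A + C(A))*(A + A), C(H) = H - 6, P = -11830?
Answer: 3106801/3052335 ≈ 1.0178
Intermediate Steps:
C(H) = -6 + H
c(A) = 2*A*(-6 + 2*A) (c(A) = (A + (-6 + A))*(A + A) = (-6 + 2*A)*(2*A) = 2*A*(-6 + 2*A))
-28938/P + c(-128)/(-46959) = -28938/(-11830) + (4*(-128)*(-3 - 128))/(-46959) = -28938*(-1/11830) + (4*(-128)*(-131))*(-1/46959) = 159/65 + 67072*(-1/46959) = 159/65 - 67072/46959 = 3106801/3052335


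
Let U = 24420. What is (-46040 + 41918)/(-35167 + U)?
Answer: 4122/10747 ≈ 0.38355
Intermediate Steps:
(-46040 + 41918)/(-35167 + U) = (-46040 + 41918)/(-35167 + 24420) = -4122/(-10747) = -4122*(-1/10747) = 4122/10747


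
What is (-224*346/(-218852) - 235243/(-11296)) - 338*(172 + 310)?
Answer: -100675196906413/618038048 ≈ -1.6289e+5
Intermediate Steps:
(-224*346/(-218852) - 235243/(-11296)) - 338*(172 + 310) = (-77504*(-1/218852) - 235243*(-1/11296)) - 338*482 = (19376/54713 + 235243/11296) - 162916 = 13089721555/618038048 - 162916 = -100675196906413/618038048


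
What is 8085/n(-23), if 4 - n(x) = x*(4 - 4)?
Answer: 8085/4 ≈ 2021.3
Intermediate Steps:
n(x) = 4 (n(x) = 4 - x*(4 - 4) = 4 - x*0 = 4 - 1*0 = 4 + 0 = 4)
8085/n(-23) = 8085/4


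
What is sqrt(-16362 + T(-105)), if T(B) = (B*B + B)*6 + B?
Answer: sqrt(49053) ≈ 221.48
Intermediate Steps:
T(B) = 6*B**2 + 7*B (T(B) = (B**2 + B)*6 + B = (B + B**2)*6 + B = (6*B + 6*B**2) + B = 6*B**2 + 7*B)
sqrt(-16362 + T(-105)) = sqrt(-16362 - 105*(7 + 6*(-105))) = sqrt(-16362 - 105*(7 - 630)) = sqrt(-16362 - 105*(-623)) = sqrt(-16362 + 65415) = sqrt(49053)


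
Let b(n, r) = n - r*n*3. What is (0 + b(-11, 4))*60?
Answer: 7260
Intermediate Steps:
b(n, r) = n - 3*n*r (b(n, r) = n - n*r*3 = n - 3*n*r)
(0 + b(-11, 4))*60 = (0 - 11*(1 - 3*4))*60 = (0 - 11*(1 - 12))*60 = (0 - 11*(-11))*60 = (0 + 121)*60 = 121*60 = 7260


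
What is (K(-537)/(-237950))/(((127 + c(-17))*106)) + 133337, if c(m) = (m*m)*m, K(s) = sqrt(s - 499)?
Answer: 133337 + I*sqrt(259)/60357921100 ≈ 1.3334e+5 + 2.6663e-10*I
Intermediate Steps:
K(s) = sqrt(-499 + s)
c(m) = m**3 (c(m) = m**2*m = m**3)
(K(-537)/(-237950))/(((127 + c(-17))*106)) + 133337 = (sqrt(-499 - 537)/(-237950))/(((127 + (-17)**3)*106)) + 133337 = (sqrt(-1036)*(-1/237950))/(((127 - 4913)*106)) + 133337 = ((2*I*sqrt(259))*(-1/237950))/((-4786*106)) + 133337 = -I*sqrt(259)/118975/(-507316) + 133337 = -I*sqrt(259)/118975*(-1/507316) + 133337 = I*sqrt(259)/60357921100 + 133337 = 133337 + I*sqrt(259)/60357921100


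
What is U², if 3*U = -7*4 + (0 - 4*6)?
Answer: 2704/9 ≈ 300.44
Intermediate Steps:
U = -52/3 (U = (-7*4 + (0 - 4*6))/3 = (-28 + (0 - 24))/3 = (-28 - 24)/3 = (⅓)*(-52) = -52/3 ≈ -17.333)
U² = (-52/3)² = 2704/9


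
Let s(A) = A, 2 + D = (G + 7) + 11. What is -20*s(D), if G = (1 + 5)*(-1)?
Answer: -200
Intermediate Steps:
G = -6 (G = 6*(-1) = -6)
D = 10 (D = -2 + ((-6 + 7) + 11) = -2 + (1 + 11) = -2 + 12 = 10)
-20*s(D) = -20*10 = -200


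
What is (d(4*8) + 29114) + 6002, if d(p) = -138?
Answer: 34978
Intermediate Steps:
(d(4*8) + 29114) + 6002 = (-138 + 29114) + 6002 = 28976 + 6002 = 34978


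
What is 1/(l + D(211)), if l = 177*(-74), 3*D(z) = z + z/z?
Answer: -3/39082 ≈ -7.6762e-5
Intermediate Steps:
D(z) = 1/3 + z/3 (D(z) = (z + z/z)/3 = (z + 1)/3 = (1 + z)/3 = 1/3 + z/3)
l = -13098
1/(l + D(211)) = 1/(-13098 + (1/3 + (1/3)*211)) = 1/(-13098 + (1/3 + 211/3)) = 1/(-13098 + 212/3) = 1/(-39082/3) = -3/39082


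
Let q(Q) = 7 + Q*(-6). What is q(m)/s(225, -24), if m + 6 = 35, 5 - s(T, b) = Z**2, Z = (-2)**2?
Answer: 167/11 ≈ 15.182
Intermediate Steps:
Z = 4
s(T, b) = -11 (s(T, b) = 5 - 1*4**2 = 5 - 1*16 = 5 - 16 = -11)
m = 29 (m = -6 + 35 = 29)
q(Q) = 7 - 6*Q
q(m)/s(225, -24) = (7 - 6*29)/(-11) = (7 - 174)*(-1/11) = -167*(-1/11) = 167/11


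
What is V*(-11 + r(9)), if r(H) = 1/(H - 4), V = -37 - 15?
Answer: 2808/5 ≈ 561.60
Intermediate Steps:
V = -52
r(H) = 1/(-4 + H)
V*(-11 + r(9)) = -52*(-11 + 1/(-4 + 9)) = -52*(-11 + 1/5) = -52*(-11 + ⅕) = -52*(-54/5) = 2808/5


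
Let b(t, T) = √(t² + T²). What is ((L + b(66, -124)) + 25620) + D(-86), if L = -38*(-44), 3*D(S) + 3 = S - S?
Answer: 27291 + 2*√4933 ≈ 27431.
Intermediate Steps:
D(S) = -1 (D(S) = -1 + (S - S)/3 = -1 + (⅓)*0 = -1 + 0 = -1)
b(t, T) = √(T² + t²)
L = 1672
((L + b(66, -124)) + 25620) + D(-86) = ((1672 + √((-124)² + 66²)) + 25620) - 1 = ((1672 + √(15376 + 4356)) + 25620) - 1 = ((1672 + √19732) + 25620) - 1 = ((1672 + 2*√4933) + 25620) - 1 = (27292 + 2*√4933) - 1 = 27291 + 2*√4933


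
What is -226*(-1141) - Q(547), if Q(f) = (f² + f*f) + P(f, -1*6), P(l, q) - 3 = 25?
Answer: -340580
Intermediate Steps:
P(l, q) = 28 (P(l, q) = 3 + 25 = 28)
Q(f) = 28 + 2*f² (Q(f) = (f² + f*f) + 28 = (f² + f²) + 28 = 2*f² + 28 = 28 + 2*f²)
-226*(-1141) - Q(547) = -226*(-1141) - (28 + 2*547²) = 257866 - (28 + 2*299209) = 257866 - (28 + 598418) = 257866 - 1*598446 = 257866 - 598446 = -340580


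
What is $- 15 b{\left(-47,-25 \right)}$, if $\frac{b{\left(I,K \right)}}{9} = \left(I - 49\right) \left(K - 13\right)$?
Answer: $-492480$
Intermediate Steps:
$b{\left(I,K \right)} = 9 \left(-49 + I\right) \left(-13 + K\right)$ ($b{\left(I,K \right)} = 9 \left(I - 49\right) \left(K - 13\right) = 9 \left(-49 + I\right) \left(-13 + K\right)$)
$- 15 b{\left(-47,-25 \right)} = - 15 \left(5733 - -11025 - -5499 + 9 \left(-47\right) \left(-25\right)\right) = - 15 \left(5733 + 11025 + 5499 + 10575\right) = \left(-15\right) 32832 = -492480$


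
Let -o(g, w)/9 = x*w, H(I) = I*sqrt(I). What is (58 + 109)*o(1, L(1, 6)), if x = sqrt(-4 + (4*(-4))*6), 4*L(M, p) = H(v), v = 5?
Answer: -37575*I*sqrt(5)/2 ≈ -42010.0*I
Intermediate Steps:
H(I) = I**(3/2)
L(M, p) = 5*sqrt(5)/4 (L(M, p) = 5**(3/2)/4 = (5*sqrt(5))/4 = 5*sqrt(5)/4)
x = 10*I (x = sqrt(-4 - 16*6) = sqrt(-4 - 96) = sqrt(-100) = 10*I ≈ 10.0*I)
o(g, w) = -90*I*w (o(g, w) = -9*10*I*w = -90*I*w)
(58 + 109)*o(1, L(1, 6)) = (58 + 109)*(-90*I*5*sqrt(5)/4) = 167*(-225*I*sqrt(5)/2) = -37575*I*sqrt(5)/2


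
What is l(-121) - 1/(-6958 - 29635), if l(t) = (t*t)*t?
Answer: -64826731672/36593 ≈ -1.7716e+6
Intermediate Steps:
l(t) = t³ (l(t) = t²*t = t³)
l(-121) - 1/(-6958 - 29635) = (-121)³ - 1/(-6958 - 29635) = -1771561 - 1/(-36593) = -1771561 - 1*(-1/36593) = -1771561 + 1/36593 = -64826731672/36593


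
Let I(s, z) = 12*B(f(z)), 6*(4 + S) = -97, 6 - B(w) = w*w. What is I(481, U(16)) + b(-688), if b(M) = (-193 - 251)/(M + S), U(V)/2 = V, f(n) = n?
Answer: -51903120/4249 ≈ -12215.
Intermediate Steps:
B(w) = 6 - w² (B(w) = 6 - w*w = 6 - w²)
U(V) = 2*V
S = -121/6 (S = -4 + (⅙)*(-97) = -4 - 97/6 = -121/6 ≈ -20.167)
I(s, z) = 72 - 12*z² (I(s, z) = 12*(6 - z²) = 72 - 12*z²)
b(M) = -444/(-121/6 + M) (b(M) = (-193 - 251)/(M - 121/6) = -444/(-121/6 + M))
I(481, U(16)) + b(-688) = (72 - 12*(2*16)²) - 2664/(-121 + 6*(-688)) = (72 - 12*32²) - 2664/(-121 - 4128) = (72 - 12*1024) - 2664/(-4249) = (72 - 12288) - 2664*(-1/4249) = -12216 + 2664/4249 = -51903120/4249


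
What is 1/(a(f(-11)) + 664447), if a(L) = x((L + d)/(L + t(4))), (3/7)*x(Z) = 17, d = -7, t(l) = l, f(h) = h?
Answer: 3/1993460 ≈ 1.5049e-6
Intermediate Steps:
x(Z) = 119/3 (x(Z) = (7/3)*17 = 119/3)
a(L) = 119/3
1/(a(f(-11)) + 664447) = 1/(119/3 + 664447) = 1/(1993460/3) = 3/1993460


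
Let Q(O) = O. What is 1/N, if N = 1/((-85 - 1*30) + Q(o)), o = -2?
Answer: -117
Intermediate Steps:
N = -1/117 (N = 1/((-85 - 1*30) - 2) = 1/((-85 - 30) - 2) = 1/(-115 - 2) = 1/(-117) = -1/117 ≈ -0.0085470)
1/N = 1/(-1/117) = -117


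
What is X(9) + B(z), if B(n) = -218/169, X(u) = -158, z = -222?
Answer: -26920/169 ≈ -159.29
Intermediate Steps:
B(n) = -218/169 (B(n) = -218*1/169 = -218/169)
X(9) + B(z) = -158 - 218/169 = -26920/169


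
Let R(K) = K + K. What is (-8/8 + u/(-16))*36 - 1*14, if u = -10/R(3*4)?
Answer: -785/16 ≈ -49.063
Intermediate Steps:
R(K) = 2*K
u = -5/12 (u = -10/(2*(3*4)) = -10/(2*12) = -10/24 = -10*1/24 = -5/12 ≈ -0.41667)
(-8/8 + u/(-16))*36 - 1*14 = (-8/8 - 5/12/(-16))*36 - 1*14 = (-8*1/8 - 5/12*(-1/16))*36 - 14 = (-1 + 5/192)*36 - 14 = -187/192*36 - 14 = -561/16 - 14 = -785/16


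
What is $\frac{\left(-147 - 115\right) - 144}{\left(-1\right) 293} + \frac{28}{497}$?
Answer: $\frac{29998}{20803} \approx 1.442$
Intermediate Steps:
$\frac{\left(-147 - 115\right) - 144}{\left(-1\right) 293} + \frac{28}{497} = \frac{-262 - 144}{-293} + 28 \cdot \frac{1}{497} = \left(-406\right) \left(- \frac{1}{293}\right) + \frac{4}{71} = \frac{406}{293} + \frac{4}{71} = \frac{29998}{20803}$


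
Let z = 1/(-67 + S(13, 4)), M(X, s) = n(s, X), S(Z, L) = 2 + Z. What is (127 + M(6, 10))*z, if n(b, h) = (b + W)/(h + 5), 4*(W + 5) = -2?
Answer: -2803/1144 ≈ -2.4502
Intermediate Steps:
W = -11/2 (W = -5 + (1/4)*(-2) = -5 - 1/2 = -11/2 ≈ -5.5000)
n(b, h) = (-11/2 + b)/(5 + h) (n(b, h) = (b - 11/2)/(h + 5) = (-11/2 + b)/(5 + h))
M(X, s) = (-11/2 + s)/(5 + X)
z = -1/52 (z = 1/(-67 + (2 + 13)) = 1/(-67 + 15) = 1/(-52) = -1/52 ≈ -0.019231)
(127 + M(6, 10))*z = (127 + (-11/2 + 10)/(5 + 6))*(-1/52) = (127 + (9/2)/11)*(-1/52) = (127 + (1/11)*(9/2))*(-1/52) = (127 + 9/22)*(-1/52) = (2803/22)*(-1/52) = -2803/1144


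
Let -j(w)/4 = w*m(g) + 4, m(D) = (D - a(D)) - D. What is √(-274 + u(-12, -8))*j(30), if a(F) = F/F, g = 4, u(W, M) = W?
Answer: 104*I*√286 ≈ 1758.8*I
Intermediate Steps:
a(F) = 1
m(D) = -1 (m(D) = (D - 1*1) - D = (D - 1) - D = (-1 + D) - D = -1)
j(w) = -16 + 4*w (j(w) = -4*(w*(-1) + 4) = -4*(-w + 4) = -4*(4 - w) = -16 + 4*w)
√(-274 + u(-12, -8))*j(30) = √(-274 - 12)*(-16 + 4*30) = √(-286)*(-16 + 120) = (I*√286)*104 = 104*I*√286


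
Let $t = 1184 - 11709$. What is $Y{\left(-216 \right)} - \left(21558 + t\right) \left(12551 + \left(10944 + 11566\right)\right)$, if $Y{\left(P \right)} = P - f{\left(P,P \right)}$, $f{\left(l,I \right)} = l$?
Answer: $-386828013$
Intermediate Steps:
$t = -10525$ ($t = 1184 - 11709 = -10525$)
$Y{\left(P \right)} = 0$ ($Y{\left(P \right)} = P - P = 0$)
$Y{\left(-216 \right)} - \left(21558 + t\right) \left(12551 + \left(10944 + 11566\right)\right) = 0 - \left(21558 - 10525\right) \left(12551 + \left(10944 + 11566\right)\right) = 0 - 11033 \left(12551 + 22510\right) = 0 - 11033 \cdot 35061 = 0 - 386828013 = -386828013$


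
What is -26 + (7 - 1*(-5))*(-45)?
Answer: -566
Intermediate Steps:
-26 + (7 - 1*(-5))*(-45) = -26 + (7 + 5)*(-45) = -26 + 12*(-45) = -26 - 540 = -566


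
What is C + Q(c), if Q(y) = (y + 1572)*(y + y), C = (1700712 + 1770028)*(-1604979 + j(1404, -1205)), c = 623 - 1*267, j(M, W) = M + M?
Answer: -5560717603804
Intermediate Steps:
j(M, W) = 2*M
c = 356 (c = 623 - 267 = 356)
C = -5560718976540 (C = (1700712 + 1770028)*(-1604979 + 2*1404) = 3470740*(-1604979 + 2808) = 3470740*(-1602171) = -5560718976540)
Q(y) = 2*y*(1572 + y) (Q(y) = (1572 + y)*(2*y) = 2*y*(1572 + y))
C + Q(c) = -5560718976540 + 2*356*(1572 + 356) = -5560718976540 + 2*356*1928 = -5560718976540 + 1372736 = -5560717603804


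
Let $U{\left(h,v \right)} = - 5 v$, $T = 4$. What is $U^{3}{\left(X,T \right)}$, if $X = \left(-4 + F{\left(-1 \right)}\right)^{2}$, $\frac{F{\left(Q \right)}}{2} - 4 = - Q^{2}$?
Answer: $-8000$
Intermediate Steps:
$F{\left(Q \right)} = 8 - 2 Q^{2}$ ($F{\left(Q \right)} = 8 + 2 \left(- Q^{2}\right) = 8 - 2 Q^{2}$)
$X = 4$ ($X = \left(-4 + \left(8 - 2 \left(-1\right)^{2}\right)\right)^{2} = \left(-4 + \left(8 - 2\right)\right)^{2} = \left(-4 + 6\right)^{2} = 2^{2} = 4$)
$U^{3}{\left(X,T \right)} = \left(\left(-5\right) 4\right)^{3} = \left(-20\right)^{3} = -8000$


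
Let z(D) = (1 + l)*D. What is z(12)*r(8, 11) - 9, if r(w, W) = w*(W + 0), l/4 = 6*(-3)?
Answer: -74985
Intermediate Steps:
l = -72 (l = 4*(6*(-3)) = 4*(-18) = -72)
r(w, W) = W*w (r(w, W) = w*W = W*w)
z(D) = -71*D (z(D) = (1 - 72)*D = -71*D)
z(12)*r(8, 11) - 9 = (-71*12)*(11*8) - 9 = -852*88 - 9 = -74976 - 9 = -74985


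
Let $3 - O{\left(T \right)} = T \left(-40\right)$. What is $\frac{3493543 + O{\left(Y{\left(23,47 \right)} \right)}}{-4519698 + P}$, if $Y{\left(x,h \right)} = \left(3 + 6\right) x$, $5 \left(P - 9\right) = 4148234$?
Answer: $- \frac{17509130}{18450211} \approx -0.94899$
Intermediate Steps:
$P = \frac{4148279}{5}$ ($P = 9 + \frac{1}{5} \cdot 4148234 = 9 + \frac{4148234}{5} = \frac{4148279}{5} \approx 8.2966 \cdot 10^{5}$)
$Y{\left(x,h \right)} = 9 x$
$O{\left(T \right)} = 3 + 40 T$ ($O{\left(T \right)} = 3 - T \left(-40\right) = 3 - - 40 T = 3 + 40 T$)
$\frac{3493543 + O{\left(Y{\left(23,47 \right)} \right)}}{-4519698 + P} = \frac{3493543 + \left(3 + 40 \cdot 9 \cdot 23\right)}{-4519698 + \frac{4148279}{5}} = \frac{3493543 + \left(3 + 40 \cdot 207\right)}{- \frac{18450211}{5}} = \left(3493543 + \left(3 + 8280\right)\right) \left(- \frac{5}{18450211}\right) = \left(3493543 + 8283\right) \left(- \frac{5}{18450211}\right) = 3501826 \left(- \frac{5}{18450211}\right) = - \frac{17509130}{18450211}$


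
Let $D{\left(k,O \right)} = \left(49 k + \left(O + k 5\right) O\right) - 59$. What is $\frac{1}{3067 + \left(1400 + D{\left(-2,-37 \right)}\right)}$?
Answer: $\frac{1}{6049} \approx 0.00016532$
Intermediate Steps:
$D{\left(k,O \right)} = -59 + 49 k + O \left(O + 5 k\right)$ ($D{\left(k,O \right)} = \left(49 k + \left(O + 5 k\right) O\right) - 59 = \left(49 k + O \left(O + 5 k\right)\right) - 59 = -59 + 49 k + O \left(O + 5 k\right)$)
$\frac{1}{3067 + \left(1400 + D{\left(-2,-37 \right)}\right)} = \frac{1}{3067 + \left(1400 + \left(-59 + \left(-37\right)^{2} + 49 \left(-2\right) + 5 \left(-37\right) \left(-2\right)\right)\right)} = \frac{1}{3067 + \left(1400 + \left(-59 + 1369 - 98 + 370\right)\right)} = \frac{1}{3067 + \left(1400 + 1582\right)} = \frac{1}{3067 + 2982} = \frac{1}{6049}$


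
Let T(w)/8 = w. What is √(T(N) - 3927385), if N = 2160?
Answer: I*√3910105 ≈ 1977.4*I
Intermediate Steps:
T(w) = 8*w
√(T(N) - 3927385) = √(8*2160 - 3927385) = √(17280 - 3927385) = √(-3910105) = I*√3910105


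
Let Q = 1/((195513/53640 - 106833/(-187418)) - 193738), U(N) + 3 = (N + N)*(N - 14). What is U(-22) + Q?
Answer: 513199293623441361/324604234850701 ≈ 1581.0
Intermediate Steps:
U(N) = -3 + 2*N*(-14 + N) (U(N) = -3 + (N + N)*(N - 14) = -3 + (2*N)*(-14 + N) = -3 + 2*N*(-14 + N))
Q = -1675516920/324604234850701 (Q = 1/((195513*(1/53640) - 106833*(-1/187418)) - 193738) = 1/((65171/17880 + 106833/187418) - 193738) = 1/(7062196259/1675516920 - 193738) = 1/(-324604234850701/1675516920) = -1675516920/324604234850701 ≈ -5.1617e-6)
U(-22) + Q = (-3 - 28*(-22) + 2*(-22)²) - 1675516920/324604234850701 = (-3 + 616 + 2*484) - 1675516920/324604234850701 = (-3 + 616 + 968) - 1675516920/324604234850701 = 1581 - 1675516920/324604234850701 = 513199293623441361/324604234850701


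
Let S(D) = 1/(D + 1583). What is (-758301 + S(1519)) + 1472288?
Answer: 2214787675/3102 ≈ 7.1399e+5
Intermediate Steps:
S(D) = 1/(1583 + D)
(-758301 + S(1519)) + 1472288 = (-758301 + 1/(1583 + 1519)) + 1472288 = (-758301 + 1/3102) + 1472288 = -2352249701/3102 + 1472288 = 2214787675/3102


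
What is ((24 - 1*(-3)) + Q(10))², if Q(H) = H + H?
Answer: 2209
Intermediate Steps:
Q(H) = 2*H
((24 - 1*(-3)) + Q(10))² = ((24 - 1*(-3)) + 2*10)² = ((24 + 3) + 20)² = (27 + 20)² = 47² = 2209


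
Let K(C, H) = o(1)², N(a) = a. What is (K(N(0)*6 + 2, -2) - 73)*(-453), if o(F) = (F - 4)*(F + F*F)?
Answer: 16761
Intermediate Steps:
o(F) = (-4 + F)*(F + F²)
K(C, H) = 36 (K(C, H) = (1*(-4 + 1² - 3*1))² = (1*(-4 + 1 - 3))² = (1*(-6))² = (-6)² = 36)
(K(N(0)*6 + 2, -2) - 73)*(-453) = (36 - 73)*(-453) = -37*(-453) = 16761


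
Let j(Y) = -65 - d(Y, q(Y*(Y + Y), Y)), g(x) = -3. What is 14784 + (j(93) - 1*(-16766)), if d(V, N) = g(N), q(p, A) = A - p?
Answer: 31488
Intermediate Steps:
d(V, N) = -3
j(Y) = -62 (j(Y) = -65 - 1*(-3) = -65 + 3 = -62)
14784 + (j(93) - 1*(-16766)) = 14784 + (-62 - 1*(-16766)) = 14784 + (-62 + 16766) = 14784 + 16704 = 31488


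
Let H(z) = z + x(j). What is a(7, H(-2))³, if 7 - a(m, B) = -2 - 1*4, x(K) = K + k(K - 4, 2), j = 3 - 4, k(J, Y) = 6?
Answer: 2197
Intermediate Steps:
j = -1
x(K) = 6 + K (x(K) = K + 6 = 6 + K)
H(z) = 5 + z (H(z) = z + (6 - 1) = z + 5 = 5 + z)
a(m, B) = 13 (a(m, B) = 7 - (-2 - 1*4) = 7 - (-2 - 4) = 7 - 1*(-6) = 7 + 6 = 13)
a(7, H(-2))³ = 13³ = 2197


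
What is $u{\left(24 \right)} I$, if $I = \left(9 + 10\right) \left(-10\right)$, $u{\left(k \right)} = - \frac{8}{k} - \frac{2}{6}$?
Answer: $\frac{380}{3} \approx 126.67$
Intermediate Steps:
$u{\left(k \right)} = - \frac{1}{3} - \frac{8}{k}$ ($u{\left(k \right)} = - \frac{8}{k} - \frac{1}{3} = - \frac{1}{3} - \frac{8}{k}$)
$I = -190$ ($I = 19 \left(-10\right) = -190$)
$u{\left(24 \right)} I = \frac{-24 - 24}{3 \cdot 24} \left(-190\right) = \frac{1}{3} \cdot \frac{1}{24} \left(-24 - 24\right) \left(-190\right) = \frac{1}{3} \cdot \frac{1}{24} \left(-48\right) \left(-190\right) = \left(- \frac{2}{3}\right) \left(-190\right) = \frac{380}{3}$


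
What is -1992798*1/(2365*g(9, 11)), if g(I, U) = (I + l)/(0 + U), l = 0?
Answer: -221422/215 ≈ -1029.9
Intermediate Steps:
g(I, U) = I/U (g(I, U) = (I + 0)/(0 + U) = I/U)
-1992798*1/(2365*g(9, 11)) = -1992798/((215*11)*(9/11)) = -1992798/(2365*(9*(1/11))) = -1992798/(2365*(9/11)) = -1992798/1935 = -1992798*1/1935 = -221422/215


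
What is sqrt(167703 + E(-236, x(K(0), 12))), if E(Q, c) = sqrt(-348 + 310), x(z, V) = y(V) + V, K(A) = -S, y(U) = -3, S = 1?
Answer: sqrt(167703 + I*sqrt(38)) ≈ 409.52 + 0.008*I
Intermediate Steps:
K(A) = -1 (K(A) = -1*1 = -1)
x(z, V) = -3 + V
E(Q, c) = I*sqrt(38) (E(Q, c) = sqrt(-38) = I*sqrt(38))
sqrt(167703 + E(-236, x(K(0), 12))) = sqrt(167703 + I*sqrt(38))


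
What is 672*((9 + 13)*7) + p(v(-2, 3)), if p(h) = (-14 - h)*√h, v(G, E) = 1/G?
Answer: 103488 - 27*I*√2/4 ≈ 1.0349e+5 - 9.5459*I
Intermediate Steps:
p(h) = √h*(-14 - h)
672*((9 + 13)*7) + p(v(-2, 3)) = 672*((9 + 13)*7) + √(1/(-2))*(-14 - 1/(-2)) = 672*(22*7) + √(-½)*(-14 - 1*(-½)) = 672*154 + (I*√2/2)*(-14 + ½) = 103488 + (I*√2/2)*(-27/2) = 103488 - 27*I*√2/4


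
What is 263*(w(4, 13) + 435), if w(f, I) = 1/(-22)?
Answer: 2516647/22 ≈ 1.1439e+5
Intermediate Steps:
w(f, I) = -1/22
263*(w(4, 13) + 435) = 263*(-1/22 + 435) = 263*(9569/22) = 2516647/22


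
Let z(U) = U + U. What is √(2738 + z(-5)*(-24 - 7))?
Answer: 2*√762 ≈ 55.209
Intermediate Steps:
z(U) = 2*U
√(2738 + z(-5)*(-24 - 7)) = √(2738 + (2*(-5))*(-24 - 7)) = √(2738 - 10*(-31)) = √(2738 + 310) = √3048 = 2*√762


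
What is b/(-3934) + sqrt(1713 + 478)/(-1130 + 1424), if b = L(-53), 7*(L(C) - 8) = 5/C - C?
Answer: -2886/729757 + sqrt(2191)/294 ≈ 0.15526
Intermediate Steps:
L(C) = 8 - C/7 + 5/(7*C) (L(C) = 8 + (5/C - C)/7 = 8 + (-C + 5/C)/7 = 8 + (-C/7 + 5/(7*C)) = 8 - C/7 + 5/(7*C))
b = 5772/371 (b = (1/7)*(5 - 1*(-53)*(-56 - 53))/(-53) = (1/7)*(-1/53)*(5 - 1*(-53)*(-109)) = (1/7)*(-1/53)*(5 - 5777) = (1/7)*(-1/53)*(-5772) = 5772/371 ≈ 15.558)
b/(-3934) + sqrt(1713 + 478)/(-1130 + 1424) = (5772/371)/(-3934) + sqrt(1713 + 478)/(-1130 + 1424) = (5772/371)*(-1/3934) + sqrt(2191)/294 = -2886/729757 + sqrt(2191)*(1/294) = -2886/729757 + sqrt(2191)/294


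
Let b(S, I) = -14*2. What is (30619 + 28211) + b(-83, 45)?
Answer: 58802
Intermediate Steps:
b(S, I) = -28
(30619 + 28211) + b(-83, 45) = (30619 + 28211) - 28 = 58830 - 28 = 58802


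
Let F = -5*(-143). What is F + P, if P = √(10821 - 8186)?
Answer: 715 + √2635 ≈ 766.33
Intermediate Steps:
P = √2635 ≈ 51.332
F = 715
F + P = 715 + √2635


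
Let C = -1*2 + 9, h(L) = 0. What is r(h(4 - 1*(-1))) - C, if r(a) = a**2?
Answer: -7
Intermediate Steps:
C = 7 (C = -2 + 9 = 7)
r(h(4 - 1*(-1))) - C = 0**2 - 1*7 = 0 - 7 = -7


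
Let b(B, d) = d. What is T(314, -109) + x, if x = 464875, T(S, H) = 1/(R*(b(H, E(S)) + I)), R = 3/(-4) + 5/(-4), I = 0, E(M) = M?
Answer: 291941499/628 ≈ 4.6488e+5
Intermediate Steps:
R = -2 (R = 3*(-1/4) + 5*(-1/4) = -3/4 - 5/4 = -2)
T(S, H) = -1/(2*S) (T(S, H) = 1/(-2*(S + 0)) = 1/(-2*S) = -1/(2*S))
T(314, -109) + x = -1/2/314 + 464875 = -1/2*1/314 + 464875 = -1/628 + 464875 = 291941499/628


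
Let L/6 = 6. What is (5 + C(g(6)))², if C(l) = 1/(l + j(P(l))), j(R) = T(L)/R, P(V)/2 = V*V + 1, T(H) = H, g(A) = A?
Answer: 1530169/57600 ≈ 26.565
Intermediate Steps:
L = 36 (L = 6*6 = 36)
P(V) = 2 + 2*V² (P(V) = 2*(V*V + 1) = 2*(V² + 1) = 2*(1 + V²) = 2 + 2*V²)
j(R) = 36/R
C(l) = 1/(l + 36/(2 + 2*l²))
(5 + C(g(6)))² = (5 + (1 + 6²)/(18 + 6 + 6³))² = (5 + (1 + 36)/(18 + 6 + 216))² = (5 + 37/240)² = (1237/240)² = 1530169/57600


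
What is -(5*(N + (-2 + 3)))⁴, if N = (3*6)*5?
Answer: -42859350625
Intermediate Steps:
N = 90 (N = 18*5 = 90)
-(5*(N + (-2 + 3)))⁴ = -(5*(90 + (-2 + 3)))⁴ = -(5*(90 + 1))⁴ = -(5*91)⁴ = -1*455⁴ = -1*42859350625 = -42859350625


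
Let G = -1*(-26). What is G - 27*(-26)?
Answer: 728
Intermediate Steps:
G = 26
G - 27*(-26) = 26 - 27*(-26) = 26 + 702 = 728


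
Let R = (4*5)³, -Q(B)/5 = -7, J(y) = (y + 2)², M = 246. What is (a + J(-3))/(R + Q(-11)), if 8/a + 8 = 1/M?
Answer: -1/15804845 ≈ -6.3272e-8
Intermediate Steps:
J(y) = (2 + y)²
Q(B) = 35 (Q(B) = -5*(-7) = 35)
R = 8000 (R = 20³ = 8000)
a = -1968/1967 (a = 8/(-8 + 1/246) = 8/(-1967/246) = 8*(-246/1967) = -1968/1967 ≈ -1.0005)
(a + J(-3))/(R + Q(-11)) = (-1968/1967 + (2 - 3)²)/(8000 + 35) = (-1968/1967 + (-1)²)/8035 = (-1968/1967 + 1)*(1/8035) = -1/1967*1/8035 = -1/15804845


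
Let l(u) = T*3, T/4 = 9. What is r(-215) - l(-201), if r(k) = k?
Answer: -323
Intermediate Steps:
T = 36 (T = 4*9 = 36)
l(u) = 108 (l(u) = 36*3 = 108)
r(-215) - l(-201) = -215 - 1*108 = -215 - 108 = -323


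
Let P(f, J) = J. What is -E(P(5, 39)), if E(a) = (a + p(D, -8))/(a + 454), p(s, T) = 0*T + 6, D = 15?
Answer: -45/493 ≈ -0.091278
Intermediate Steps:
p(s, T) = 6 (p(s, T) = 0 + 6 = 6)
E(a) = (6 + a)/(454 + a) (E(a) = (a + 6)/(a + 454) = (6 + a)/(454 + a))
-E(P(5, 39)) = -(6 + 39)/(454 + 39) = -45/493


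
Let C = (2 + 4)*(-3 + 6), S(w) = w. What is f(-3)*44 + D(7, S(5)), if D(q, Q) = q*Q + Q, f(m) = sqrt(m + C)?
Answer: 40 + 44*sqrt(15) ≈ 210.41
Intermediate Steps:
C = 18 (C = 6*3 = 18)
f(m) = sqrt(18 + m) (f(m) = sqrt(m + 18) = sqrt(18 + m))
D(q, Q) = Q + Q*q (D(q, Q) = Q*q + Q = Q + Q*q)
f(-3)*44 + D(7, S(5)) = sqrt(18 - 3)*44 + 5*(1 + 7) = sqrt(15)*44 + 5*8 = 44*sqrt(15) + 40 = 40 + 44*sqrt(15)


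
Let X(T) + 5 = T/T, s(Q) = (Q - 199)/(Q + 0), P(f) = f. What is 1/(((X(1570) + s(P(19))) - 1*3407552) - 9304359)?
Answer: -19/241526565 ≈ -7.8666e-8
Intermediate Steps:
s(Q) = (-199 + Q)/Q
X(T) = -4 (X(T) = -5 + T/T = -5 + 1 = -4)
1/(((X(1570) + s(P(19))) - 1*3407552) - 9304359) = 1/(((-4 + (-199 + 19)/19) - 1*3407552) - 9304359) = 1/(((-4 + (1/19)*(-180)) - 3407552) - 9304359) = 1/(((-4 - 180/19) - 3407552) - 9304359) = 1/((-256/19 - 3407552) - 9304359) = 1/(-64743744/19 - 9304359) = 1/(-241526565/19) = -19/241526565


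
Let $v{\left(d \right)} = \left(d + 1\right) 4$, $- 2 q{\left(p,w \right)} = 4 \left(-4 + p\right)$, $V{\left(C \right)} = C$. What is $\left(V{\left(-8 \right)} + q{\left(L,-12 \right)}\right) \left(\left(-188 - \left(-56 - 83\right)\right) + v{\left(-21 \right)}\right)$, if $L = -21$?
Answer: $-5418$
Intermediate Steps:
$q{\left(p,w \right)} = 8 - 2 p$ ($q{\left(p,w \right)} = - \frac{4 \left(-4 + p\right)}{2} = - \frac{-16 + 4 p}{2} = 8 - 2 p$)
$v{\left(d \right)} = 4 + 4 d$ ($v{\left(d \right)} = \left(1 + d\right) 4 = 4 + 4 d$)
$\left(V{\left(-8 \right)} + q{\left(L,-12 \right)}\right) \left(\left(-188 - \left(-56 - 83\right)\right) + v{\left(-21 \right)}\right) = \left(-8 + \left(8 - -42\right)\right) \left(\left(-188 - \left(-56 - 83\right)\right) + \left(4 + 4 \left(-21\right)\right)\right) = \left(-8 + \left(8 + 42\right)\right) \left(\left(-188 - -139\right) + \left(4 - 84\right)\right) = \left(-8 + 50\right) \left(\left(-188 + 139\right) - 80\right) = 42 \left(-49 - 80\right) = 42 \left(-129\right) = -5418$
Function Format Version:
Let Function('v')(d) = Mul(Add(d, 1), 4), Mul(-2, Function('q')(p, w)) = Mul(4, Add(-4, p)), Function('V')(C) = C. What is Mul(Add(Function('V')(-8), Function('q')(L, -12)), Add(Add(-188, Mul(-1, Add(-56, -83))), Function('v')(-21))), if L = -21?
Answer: -5418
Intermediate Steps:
Function('q')(p, w) = Add(8, Mul(-2, p)) (Function('q')(p, w) = Mul(Rational(-1, 2), Mul(4, Add(-4, p))) = Mul(Rational(-1, 2), Add(-16, Mul(4, p))) = Add(8, Mul(-2, p)))
Function('v')(d) = Add(4, Mul(4, d)) (Function('v')(d) = Mul(Add(1, d), 4) = Add(4, Mul(4, d)))
Mul(Add(Function('V')(-8), Function('q')(L, -12)), Add(Add(-188, Mul(-1, Add(-56, -83))), Function('v')(-21))) = Mul(Add(-8, Add(8, Mul(-2, -21))), Add(Add(-188, Mul(-1, Add(-56, -83))), Add(4, Mul(4, -21)))) = Mul(Add(-8, Add(8, 42)), Add(Add(-188, Mul(-1, -139)), Add(4, -84))) = Mul(Add(-8, 50), Add(Add(-188, 139), -80)) = Mul(42, Add(-49, -80)) = Mul(42, -129) = -5418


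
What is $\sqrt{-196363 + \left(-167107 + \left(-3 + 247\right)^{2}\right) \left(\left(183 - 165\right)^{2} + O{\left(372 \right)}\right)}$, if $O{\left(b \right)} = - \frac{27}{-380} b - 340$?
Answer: $\frac{i \sqrt{11899447870}}{95} \approx 1148.3 i$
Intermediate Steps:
$O{\left(b \right)} = -340 + \frac{27 b}{380}$ ($O{\left(b \right)} = \left(-27\right) \left(- \frac{1}{380}\right) b - 340 = \frac{27 b}{380} - 340 = -340 + \frac{27 b}{380}$)
$\sqrt{-196363 + \left(-167107 + \left(-3 + 247\right)^{2}\right) \left(\left(183 - 165\right)^{2} + O{\left(372 \right)}\right)} = \sqrt{-196363 + \left(-167107 + \left(-3 + 247\right)^{2}\right) \left(\left(183 - 165\right)^{2} + \left(-340 + \frac{27}{380} \cdot 372\right)\right)} = \sqrt{-196363 + \left(-167107 + 244^{2}\right) \left(18^{2} + \left(-340 + \frac{2511}{95}\right)\right)} = \sqrt{-196363 + \left(-167107 + 59536\right) \left(324 - \frac{29789}{95}\right)} = \sqrt{-196363 - \frac{106602861}{95}} = \sqrt{- \frac{125257346}{95}} = \frac{i \sqrt{11899447870}}{95}$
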